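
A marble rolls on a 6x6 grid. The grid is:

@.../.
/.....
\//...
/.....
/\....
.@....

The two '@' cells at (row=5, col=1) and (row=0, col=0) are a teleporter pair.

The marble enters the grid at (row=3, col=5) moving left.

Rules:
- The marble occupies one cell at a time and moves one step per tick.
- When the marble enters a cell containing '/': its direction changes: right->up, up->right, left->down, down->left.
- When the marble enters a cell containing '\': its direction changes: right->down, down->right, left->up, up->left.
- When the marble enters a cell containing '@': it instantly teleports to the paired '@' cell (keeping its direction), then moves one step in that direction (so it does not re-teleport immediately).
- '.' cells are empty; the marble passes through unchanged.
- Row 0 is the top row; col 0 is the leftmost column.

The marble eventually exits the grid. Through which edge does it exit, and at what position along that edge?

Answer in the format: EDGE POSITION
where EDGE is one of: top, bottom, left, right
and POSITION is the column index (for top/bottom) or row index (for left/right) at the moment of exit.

Step 1: enter (3,5), '.' pass, move left to (3,4)
Step 2: enter (3,4), '.' pass, move left to (3,3)
Step 3: enter (3,3), '.' pass, move left to (3,2)
Step 4: enter (3,2), '.' pass, move left to (3,1)
Step 5: enter (3,1), '.' pass, move left to (3,0)
Step 6: enter (3,0), '/' deflects left->down, move down to (4,0)
Step 7: enter (4,0), '/' deflects down->left, move left to (4,-1)
Step 8: at (4,-1) — EXIT via left edge, pos 4

Answer: left 4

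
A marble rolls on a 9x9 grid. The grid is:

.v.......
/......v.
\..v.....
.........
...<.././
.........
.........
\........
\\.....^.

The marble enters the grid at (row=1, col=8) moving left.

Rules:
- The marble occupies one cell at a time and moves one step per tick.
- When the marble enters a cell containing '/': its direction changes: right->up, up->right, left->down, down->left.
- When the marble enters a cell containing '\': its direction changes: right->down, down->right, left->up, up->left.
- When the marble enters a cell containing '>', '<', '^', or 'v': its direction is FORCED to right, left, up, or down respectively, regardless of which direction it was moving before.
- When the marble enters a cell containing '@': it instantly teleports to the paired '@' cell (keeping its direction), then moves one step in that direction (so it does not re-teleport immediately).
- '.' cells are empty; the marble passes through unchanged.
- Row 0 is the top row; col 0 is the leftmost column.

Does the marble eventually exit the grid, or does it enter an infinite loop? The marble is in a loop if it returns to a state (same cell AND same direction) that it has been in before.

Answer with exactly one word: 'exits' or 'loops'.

Step 1: enter (1,8), '.' pass, move left to (1,7)
Step 2: enter (1,7), 'v' forces left->down, move down to (2,7)
Step 3: enter (2,7), '.' pass, move down to (3,7)
Step 4: enter (3,7), '.' pass, move down to (4,7)
Step 5: enter (4,7), '.' pass, move down to (5,7)
Step 6: enter (5,7), '.' pass, move down to (6,7)
Step 7: enter (6,7), '.' pass, move down to (7,7)
Step 8: enter (7,7), '.' pass, move down to (8,7)
Step 9: enter (8,7), '^' forces down->up, move up to (7,7)
Step 10: enter (7,7), '.' pass, move up to (6,7)
Step 11: enter (6,7), '.' pass, move up to (5,7)
Step 12: enter (5,7), '.' pass, move up to (4,7)
Step 13: enter (4,7), '.' pass, move up to (3,7)
Step 14: enter (3,7), '.' pass, move up to (2,7)
Step 15: enter (2,7), '.' pass, move up to (1,7)
Step 16: enter (1,7), 'v' forces up->down, move down to (2,7)
Step 17: at (2,7) dir=down — LOOP DETECTED (seen before)

Answer: loops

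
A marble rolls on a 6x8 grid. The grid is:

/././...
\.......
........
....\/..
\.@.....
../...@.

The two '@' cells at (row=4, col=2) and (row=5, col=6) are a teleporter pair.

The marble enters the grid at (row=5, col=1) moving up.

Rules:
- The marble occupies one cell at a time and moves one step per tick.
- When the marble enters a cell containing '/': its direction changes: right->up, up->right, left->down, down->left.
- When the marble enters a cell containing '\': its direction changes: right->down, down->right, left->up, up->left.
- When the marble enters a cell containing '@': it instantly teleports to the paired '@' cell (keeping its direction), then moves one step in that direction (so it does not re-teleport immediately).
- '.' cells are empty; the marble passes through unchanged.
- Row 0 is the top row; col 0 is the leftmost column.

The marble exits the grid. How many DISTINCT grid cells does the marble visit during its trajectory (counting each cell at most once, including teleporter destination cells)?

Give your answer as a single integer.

Step 1: enter (5,1), '.' pass, move up to (4,1)
Step 2: enter (4,1), '.' pass, move up to (3,1)
Step 3: enter (3,1), '.' pass, move up to (2,1)
Step 4: enter (2,1), '.' pass, move up to (1,1)
Step 5: enter (1,1), '.' pass, move up to (0,1)
Step 6: enter (0,1), '.' pass, move up to (-1,1)
Step 7: at (-1,1) — EXIT via top edge, pos 1
Distinct cells visited: 6 (path length 6)

Answer: 6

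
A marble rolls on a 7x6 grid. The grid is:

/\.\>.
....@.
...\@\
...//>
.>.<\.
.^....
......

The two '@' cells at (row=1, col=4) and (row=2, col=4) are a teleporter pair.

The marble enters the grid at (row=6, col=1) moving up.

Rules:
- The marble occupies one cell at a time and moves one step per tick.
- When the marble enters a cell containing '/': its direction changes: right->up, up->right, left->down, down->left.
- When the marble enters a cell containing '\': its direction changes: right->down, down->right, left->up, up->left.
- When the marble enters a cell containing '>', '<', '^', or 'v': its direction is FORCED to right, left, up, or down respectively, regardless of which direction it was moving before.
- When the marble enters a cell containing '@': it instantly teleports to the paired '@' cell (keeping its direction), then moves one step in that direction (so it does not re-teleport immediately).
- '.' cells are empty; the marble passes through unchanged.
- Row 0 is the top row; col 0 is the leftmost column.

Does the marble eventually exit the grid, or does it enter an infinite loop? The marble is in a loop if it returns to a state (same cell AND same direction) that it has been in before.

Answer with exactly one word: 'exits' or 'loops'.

Answer: loops

Derivation:
Step 1: enter (6,1), '.' pass, move up to (5,1)
Step 2: enter (5,1), '^' forces up->up, move up to (4,1)
Step 3: enter (4,1), '>' forces up->right, move right to (4,2)
Step 4: enter (4,2), '.' pass, move right to (4,3)
Step 5: enter (4,3), '<' forces right->left, move left to (4,2)
Step 6: enter (4,2), '.' pass, move left to (4,1)
Step 7: enter (4,1), '>' forces left->right, move right to (4,2)
Step 8: at (4,2) dir=right — LOOP DETECTED (seen before)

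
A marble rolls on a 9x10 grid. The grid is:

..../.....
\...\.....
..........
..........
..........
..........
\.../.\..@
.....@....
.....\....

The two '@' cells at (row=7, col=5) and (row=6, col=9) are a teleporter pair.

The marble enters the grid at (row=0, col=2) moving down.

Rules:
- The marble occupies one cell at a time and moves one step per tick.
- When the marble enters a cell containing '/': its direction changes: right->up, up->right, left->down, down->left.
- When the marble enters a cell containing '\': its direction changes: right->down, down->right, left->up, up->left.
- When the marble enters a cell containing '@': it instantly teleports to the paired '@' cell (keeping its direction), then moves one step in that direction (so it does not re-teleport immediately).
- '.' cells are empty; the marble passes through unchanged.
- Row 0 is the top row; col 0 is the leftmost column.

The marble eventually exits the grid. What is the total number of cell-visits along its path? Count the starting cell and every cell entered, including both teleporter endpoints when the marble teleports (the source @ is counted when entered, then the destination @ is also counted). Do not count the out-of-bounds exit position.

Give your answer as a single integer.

Step 1: enter (0,2), '.' pass, move down to (1,2)
Step 2: enter (1,2), '.' pass, move down to (2,2)
Step 3: enter (2,2), '.' pass, move down to (3,2)
Step 4: enter (3,2), '.' pass, move down to (4,2)
Step 5: enter (4,2), '.' pass, move down to (5,2)
Step 6: enter (5,2), '.' pass, move down to (6,2)
Step 7: enter (6,2), '.' pass, move down to (7,2)
Step 8: enter (7,2), '.' pass, move down to (8,2)
Step 9: enter (8,2), '.' pass, move down to (9,2)
Step 10: at (9,2) — EXIT via bottom edge, pos 2
Path length (cell visits): 9

Answer: 9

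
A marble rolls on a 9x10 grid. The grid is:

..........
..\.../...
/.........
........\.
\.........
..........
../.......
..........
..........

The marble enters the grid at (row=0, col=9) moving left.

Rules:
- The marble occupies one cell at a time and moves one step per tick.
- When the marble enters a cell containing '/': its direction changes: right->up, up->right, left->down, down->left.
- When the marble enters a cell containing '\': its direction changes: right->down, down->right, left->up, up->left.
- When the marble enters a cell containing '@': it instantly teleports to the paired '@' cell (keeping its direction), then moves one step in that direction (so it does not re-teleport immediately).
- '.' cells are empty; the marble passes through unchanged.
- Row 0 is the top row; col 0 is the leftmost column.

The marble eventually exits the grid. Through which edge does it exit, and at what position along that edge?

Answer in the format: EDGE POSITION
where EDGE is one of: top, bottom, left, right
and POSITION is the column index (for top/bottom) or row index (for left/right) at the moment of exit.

Step 1: enter (0,9), '.' pass, move left to (0,8)
Step 2: enter (0,8), '.' pass, move left to (0,7)
Step 3: enter (0,7), '.' pass, move left to (0,6)
Step 4: enter (0,6), '.' pass, move left to (0,5)
Step 5: enter (0,5), '.' pass, move left to (0,4)
Step 6: enter (0,4), '.' pass, move left to (0,3)
Step 7: enter (0,3), '.' pass, move left to (0,2)
Step 8: enter (0,2), '.' pass, move left to (0,1)
Step 9: enter (0,1), '.' pass, move left to (0,0)
Step 10: enter (0,0), '.' pass, move left to (0,-1)
Step 11: at (0,-1) — EXIT via left edge, pos 0

Answer: left 0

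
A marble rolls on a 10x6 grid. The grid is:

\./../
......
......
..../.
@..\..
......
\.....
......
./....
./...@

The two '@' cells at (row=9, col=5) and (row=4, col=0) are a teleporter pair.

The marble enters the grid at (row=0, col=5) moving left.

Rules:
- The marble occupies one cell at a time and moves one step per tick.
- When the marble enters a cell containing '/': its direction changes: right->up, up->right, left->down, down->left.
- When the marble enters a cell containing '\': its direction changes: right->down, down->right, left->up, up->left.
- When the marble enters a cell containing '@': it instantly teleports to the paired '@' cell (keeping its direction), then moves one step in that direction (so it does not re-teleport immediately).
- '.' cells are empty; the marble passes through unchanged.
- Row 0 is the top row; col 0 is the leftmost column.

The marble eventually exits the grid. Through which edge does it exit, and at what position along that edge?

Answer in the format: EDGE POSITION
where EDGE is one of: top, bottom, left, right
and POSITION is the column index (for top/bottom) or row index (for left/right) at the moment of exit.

Step 1: enter (0,5), '/' deflects left->down, move down to (1,5)
Step 2: enter (1,5), '.' pass, move down to (2,5)
Step 3: enter (2,5), '.' pass, move down to (3,5)
Step 4: enter (3,5), '.' pass, move down to (4,5)
Step 5: enter (4,5), '.' pass, move down to (5,5)
Step 6: enter (5,5), '.' pass, move down to (6,5)
Step 7: enter (6,5), '.' pass, move down to (7,5)
Step 8: enter (7,5), '.' pass, move down to (8,5)
Step 9: enter (8,5), '.' pass, move down to (9,5)
Step 10: enter (9,5), '@' teleport (9,5)->(4,0), also enter (4,0), move down to (5,0)
Step 11: enter (5,0), '.' pass, move down to (6,0)
Step 12: enter (6,0), '\' deflects down->right, move right to (6,1)
Step 13: enter (6,1), '.' pass, move right to (6,2)
Step 14: enter (6,2), '.' pass, move right to (6,3)
Step 15: enter (6,3), '.' pass, move right to (6,4)
Step 16: enter (6,4), '.' pass, move right to (6,5)
Step 17: enter (6,5), '.' pass, move right to (6,6)
Step 18: at (6,6) — EXIT via right edge, pos 6

Answer: right 6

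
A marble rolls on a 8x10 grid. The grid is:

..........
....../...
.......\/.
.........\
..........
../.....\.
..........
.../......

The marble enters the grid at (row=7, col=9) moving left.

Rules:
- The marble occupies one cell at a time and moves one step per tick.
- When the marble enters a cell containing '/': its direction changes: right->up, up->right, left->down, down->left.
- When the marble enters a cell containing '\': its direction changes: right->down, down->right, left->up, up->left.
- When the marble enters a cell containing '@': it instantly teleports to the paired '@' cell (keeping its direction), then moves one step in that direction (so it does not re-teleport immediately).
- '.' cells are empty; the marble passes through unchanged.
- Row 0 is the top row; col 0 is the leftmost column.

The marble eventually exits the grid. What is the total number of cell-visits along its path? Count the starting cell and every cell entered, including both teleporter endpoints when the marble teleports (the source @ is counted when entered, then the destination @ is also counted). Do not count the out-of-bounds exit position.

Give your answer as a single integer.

Step 1: enter (7,9), '.' pass, move left to (7,8)
Step 2: enter (7,8), '.' pass, move left to (7,7)
Step 3: enter (7,7), '.' pass, move left to (7,6)
Step 4: enter (7,6), '.' pass, move left to (7,5)
Step 5: enter (7,5), '.' pass, move left to (7,4)
Step 6: enter (7,4), '.' pass, move left to (7,3)
Step 7: enter (7,3), '/' deflects left->down, move down to (8,3)
Step 8: at (8,3) — EXIT via bottom edge, pos 3
Path length (cell visits): 7

Answer: 7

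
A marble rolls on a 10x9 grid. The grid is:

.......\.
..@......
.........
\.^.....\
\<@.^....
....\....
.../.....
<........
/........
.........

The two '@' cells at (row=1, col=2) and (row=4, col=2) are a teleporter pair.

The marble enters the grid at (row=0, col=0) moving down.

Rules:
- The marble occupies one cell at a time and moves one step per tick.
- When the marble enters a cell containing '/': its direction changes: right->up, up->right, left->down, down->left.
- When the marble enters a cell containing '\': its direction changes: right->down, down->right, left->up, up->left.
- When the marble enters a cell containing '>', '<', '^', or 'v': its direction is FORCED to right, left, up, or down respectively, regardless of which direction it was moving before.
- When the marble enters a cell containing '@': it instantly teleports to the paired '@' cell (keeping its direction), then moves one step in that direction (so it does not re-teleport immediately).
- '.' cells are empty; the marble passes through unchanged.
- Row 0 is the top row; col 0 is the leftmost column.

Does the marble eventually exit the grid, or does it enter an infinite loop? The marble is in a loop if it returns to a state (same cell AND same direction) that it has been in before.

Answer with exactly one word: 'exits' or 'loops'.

Step 1: enter (0,0), '.' pass, move down to (1,0)
Step 2: enter (1,0), '.' pass, move down to (2,0)
Step 3: enter (2,0), '.' pass, move down to (3,0)
Step 4: enter (3,0), '\' deflects down->right, move right to (3,1)
Step 5: enter (3,1), '.' pass, move right to (3,2)
Step 6: enter (3,2), '^' forces right->up, move up to (2,2)
Step 7: enter (2,2), '.' pass, move up to (1,2)
Step 8: enter (1,2), '@' teleport (1,2)->(4,2), also enter (4,2), move up to (3,2)
Step 9: enter (3,2), '^' forces up->up, move up to (2,2)
Step 10: at (2,2) dir=up — LOOP DETECTED (seen before)

Answer: loops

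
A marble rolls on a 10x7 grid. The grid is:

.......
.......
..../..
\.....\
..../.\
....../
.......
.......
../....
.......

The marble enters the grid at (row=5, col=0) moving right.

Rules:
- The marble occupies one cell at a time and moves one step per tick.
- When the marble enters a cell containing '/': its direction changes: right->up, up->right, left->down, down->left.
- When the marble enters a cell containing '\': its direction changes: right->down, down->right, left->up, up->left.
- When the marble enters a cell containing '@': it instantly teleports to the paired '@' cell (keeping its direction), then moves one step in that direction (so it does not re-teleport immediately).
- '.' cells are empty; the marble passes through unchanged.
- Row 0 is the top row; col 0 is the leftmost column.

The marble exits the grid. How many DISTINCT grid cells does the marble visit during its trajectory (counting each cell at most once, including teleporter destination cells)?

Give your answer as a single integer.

Step 1: enter (5,0), '.' pass, move right to (5,1)
Step 2: enter (5,1), '.' pass, move right to (5,2)
Step 3: enter (5,2), '.' pass, move right to (5,3)
Step 4: enter (5,3), '.' pass, move right to (5,4)
Step 5: enter (5,4), '.' pass, move right to (5,5)
Step 6: enter (5,5), '.' pass, move right to (5,6)
Step 7: enter (5,6), '/' deflects right->up, move up to (4,6)
Step 8: enter (4,6), '\' deflects up->left, move left to (4,5)
Step 9: enter (4,5), '.' pass, move left to (4,4)
Step 10: enter (4,4), '/' deflects left->down, move down to (5,4)
Step 11: enter (5,4), '.' pass, move down to (6,4)
Step 12: enter (6,4), '.' pass, move down to (7,4)
Step 13: enter (7,4), '.' pass, move down to (8,4)
Step 14: enter (8,4), '.' pass, move down to (9,4)
Step 15: enter (9,4), '.' pass, move down to (10,4)
Step 16: at (10,4) — EXIT via bottom edge, pos 4
Distinct cells visited: 14 (path length 15)

Answer: 14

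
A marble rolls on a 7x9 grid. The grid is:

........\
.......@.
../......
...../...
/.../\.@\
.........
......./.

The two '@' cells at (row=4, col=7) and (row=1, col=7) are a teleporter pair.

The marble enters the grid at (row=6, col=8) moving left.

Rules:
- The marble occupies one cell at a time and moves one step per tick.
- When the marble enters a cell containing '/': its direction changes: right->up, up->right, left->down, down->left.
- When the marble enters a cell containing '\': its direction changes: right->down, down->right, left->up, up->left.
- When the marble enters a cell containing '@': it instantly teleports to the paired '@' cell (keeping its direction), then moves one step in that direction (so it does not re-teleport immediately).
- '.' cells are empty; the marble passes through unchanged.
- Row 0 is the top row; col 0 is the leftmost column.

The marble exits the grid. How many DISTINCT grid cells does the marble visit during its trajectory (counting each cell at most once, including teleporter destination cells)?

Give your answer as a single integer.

Step 1: enter (6,8), '.' pass, move left to (6,7)
Step 2: enter (6,7), '/' deflects left->down, move down to (7,7)
Step 3: at (7,7) — EXIT via bottom edge, pos 7
Distinct cells visited: 2 (path length 2)

Answer: 2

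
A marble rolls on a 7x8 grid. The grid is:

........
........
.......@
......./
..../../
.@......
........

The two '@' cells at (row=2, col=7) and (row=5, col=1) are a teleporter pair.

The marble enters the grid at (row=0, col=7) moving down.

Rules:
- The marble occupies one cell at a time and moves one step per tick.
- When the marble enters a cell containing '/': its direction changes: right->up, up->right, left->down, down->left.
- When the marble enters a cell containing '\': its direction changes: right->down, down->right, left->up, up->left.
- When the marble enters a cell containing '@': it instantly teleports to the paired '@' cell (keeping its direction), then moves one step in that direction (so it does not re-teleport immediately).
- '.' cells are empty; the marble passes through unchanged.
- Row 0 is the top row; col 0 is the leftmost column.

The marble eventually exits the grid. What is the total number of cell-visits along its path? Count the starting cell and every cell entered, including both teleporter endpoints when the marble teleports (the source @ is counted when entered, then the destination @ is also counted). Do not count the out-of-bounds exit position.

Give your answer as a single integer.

Step 1: enter (0,7), '.' pass, move down to (1,7)
Step 2: enter (1,7), '.' pass, move down to (2,7)
Step 3: enter (2,7), '@' teleport (2,7)->(5,1), also enter (5,1), move down to (6,1)
Step 4: enter (6,1), '.' pass, move down to (7,1)
Step 5: at (7,1) — EXIT via bottom edge, pos 1
Path length (cell visits): 5

Answer: 5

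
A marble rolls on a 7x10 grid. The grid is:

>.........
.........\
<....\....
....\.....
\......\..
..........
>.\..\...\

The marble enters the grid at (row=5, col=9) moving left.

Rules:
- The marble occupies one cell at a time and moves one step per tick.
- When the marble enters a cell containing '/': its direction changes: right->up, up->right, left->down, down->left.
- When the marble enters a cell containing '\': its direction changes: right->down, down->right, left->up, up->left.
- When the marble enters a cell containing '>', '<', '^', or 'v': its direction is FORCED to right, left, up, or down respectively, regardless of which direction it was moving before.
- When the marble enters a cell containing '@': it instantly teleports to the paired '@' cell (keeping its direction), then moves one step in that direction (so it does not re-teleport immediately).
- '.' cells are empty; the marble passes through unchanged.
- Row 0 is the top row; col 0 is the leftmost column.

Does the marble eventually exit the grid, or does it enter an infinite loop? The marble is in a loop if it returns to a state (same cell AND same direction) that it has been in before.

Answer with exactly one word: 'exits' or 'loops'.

Step 1: enter (5,9), '.' pass, move left to (5,8)
Step 2: enter (5,8), '.' pass, move left to (5,7)
Step 3: enter (5,7), '.' pass, move left to (5,6)
Step 4: enter (5,6), '.' pass, move left to (5,5)
Step 5: enter (5,5), '.' pass, move left to (5,4)
Step 6: enter (5,4), '.' pass, move left to (5,3)
Step 7: enter (5,3), '.' pass, move left to (5,2)
Step 8: enter (5,2), '.' pass, move left to (5,1)
Step 9: enter (5,1), '.' pass, move left to (5,0)
Step 10: enter (5,0), '.' pass, move left to (5,-1)
Step 11: at (5,-1) — EXIT via left edge, pos 5

Answer: exits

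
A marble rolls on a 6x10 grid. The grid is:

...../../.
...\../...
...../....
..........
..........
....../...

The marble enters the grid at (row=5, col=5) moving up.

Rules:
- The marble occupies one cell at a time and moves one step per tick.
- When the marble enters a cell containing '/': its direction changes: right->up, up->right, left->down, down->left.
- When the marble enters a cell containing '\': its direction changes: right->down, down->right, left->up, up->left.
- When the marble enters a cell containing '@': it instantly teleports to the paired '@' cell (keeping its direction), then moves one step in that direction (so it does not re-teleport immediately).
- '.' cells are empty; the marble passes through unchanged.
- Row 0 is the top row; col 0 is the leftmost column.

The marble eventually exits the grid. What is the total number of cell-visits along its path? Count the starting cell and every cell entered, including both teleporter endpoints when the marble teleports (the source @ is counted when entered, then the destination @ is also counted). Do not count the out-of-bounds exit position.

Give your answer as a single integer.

Step 1: enter (5,5), '.' pass, move up to (4,5)
Step 2: enter (4,5), '.' pass, move up to (3,5)
Step 3: enter (3,5), '.' pass, move up to (2,5)
Step 4: enter (2,5), '/' deflects up->right, move right to (2,6)
Step 5: enter (2,6), '.' pass, move right to (2,7)
Step 6: enter (2,7), '.' pass, move right to (2,8)
Step 7: enter (2,8), '.' pass, move right to (2,9)
Step 8: enter (2,9), '.' pass, move right to (2,10)
Step 9: at (2,10) — EXIT via right edge, pos 2
Path length (cell visits): 8

Answer: 8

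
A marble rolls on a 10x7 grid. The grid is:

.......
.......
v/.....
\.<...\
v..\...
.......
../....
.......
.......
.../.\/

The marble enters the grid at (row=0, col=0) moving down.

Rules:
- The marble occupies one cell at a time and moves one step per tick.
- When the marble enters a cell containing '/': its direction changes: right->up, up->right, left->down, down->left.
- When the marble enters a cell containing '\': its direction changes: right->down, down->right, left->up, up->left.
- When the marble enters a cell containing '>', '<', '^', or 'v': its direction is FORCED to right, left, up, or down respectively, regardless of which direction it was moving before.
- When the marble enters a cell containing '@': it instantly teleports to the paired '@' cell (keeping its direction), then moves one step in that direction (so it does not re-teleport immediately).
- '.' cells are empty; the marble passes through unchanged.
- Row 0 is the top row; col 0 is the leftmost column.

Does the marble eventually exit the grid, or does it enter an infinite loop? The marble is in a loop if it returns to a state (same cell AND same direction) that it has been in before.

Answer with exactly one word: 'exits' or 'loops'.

Step 1: enter (0,0), '.' pass, move down to (1,0)
Step 2: enter (1,0), '.' pass, move down to (2,0)
Step 3: enter (2,0), 'v' forces down->down, move down to (3,0)
Step 4: enter (3,0), '\' deflects down->right, move right to (3,1)
Step 5: enter (3,1), '.' pass, move right to (3,2)
Step 6: enter (3,2), '<' forces right->left, move left to (3,1)
Step 7: enter (3,1), '.' pass, move left to (3,0)
Step 8: enter (3,0), '\' deflects left->up, move up to (2,0)
Step 9: enter (2,0), 'v' forces up->down, move down to (3,0)
Step 10: at (3,0) dir=down — LOOP DETECTED (seen before)

Answer: loops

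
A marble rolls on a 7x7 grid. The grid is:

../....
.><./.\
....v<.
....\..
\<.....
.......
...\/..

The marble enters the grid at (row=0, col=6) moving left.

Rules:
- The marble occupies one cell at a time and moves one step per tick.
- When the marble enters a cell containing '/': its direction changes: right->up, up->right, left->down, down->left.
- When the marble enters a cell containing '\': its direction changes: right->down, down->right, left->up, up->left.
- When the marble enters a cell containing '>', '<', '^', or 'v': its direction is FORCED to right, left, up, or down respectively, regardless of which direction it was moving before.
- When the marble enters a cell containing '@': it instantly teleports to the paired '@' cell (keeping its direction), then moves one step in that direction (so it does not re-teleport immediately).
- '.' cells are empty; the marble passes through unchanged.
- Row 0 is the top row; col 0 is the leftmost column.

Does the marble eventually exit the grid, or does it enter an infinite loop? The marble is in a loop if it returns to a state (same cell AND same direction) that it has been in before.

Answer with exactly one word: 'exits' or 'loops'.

Answer: loops

Derivation:
Step 1: enter (0,6), '.' pass, move left to (0,5)
Step 2: enter (0,5), '.' pass, move left to (0,4)
Step 3: enter (0,4), '.' pass, move left to (0,3)
Step 4: enter (0,3), '.' pass, move left to (0,2)
Step 5: enter (0,2), '/' deflects left->down, move down to (1,2)
Step 6: enter (1,2), '<' forces down->left, move left to (1,1)
Step 7: enter (1,1), '>' forces left->right, move right to (1,2)
Step 8: enter (1,2), '<' forces right->left, move left to (1,1)
Step 9: at (1,1) dir=left — LOOP DETECTED (seen before)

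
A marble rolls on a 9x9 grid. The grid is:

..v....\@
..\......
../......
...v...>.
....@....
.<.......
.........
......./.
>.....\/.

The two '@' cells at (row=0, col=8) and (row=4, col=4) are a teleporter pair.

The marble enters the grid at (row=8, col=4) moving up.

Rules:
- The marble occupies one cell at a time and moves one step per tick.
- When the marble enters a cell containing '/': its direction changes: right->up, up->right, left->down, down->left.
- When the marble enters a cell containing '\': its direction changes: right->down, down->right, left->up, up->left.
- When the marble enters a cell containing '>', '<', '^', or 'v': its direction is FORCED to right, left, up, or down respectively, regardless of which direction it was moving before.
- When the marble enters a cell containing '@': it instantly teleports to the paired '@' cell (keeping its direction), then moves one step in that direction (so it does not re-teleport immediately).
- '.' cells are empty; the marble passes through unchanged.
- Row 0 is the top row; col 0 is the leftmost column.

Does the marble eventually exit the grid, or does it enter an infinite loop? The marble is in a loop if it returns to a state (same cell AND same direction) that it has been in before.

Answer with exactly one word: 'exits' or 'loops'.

Step 1: enter (8,4), '.' pass, move up to (7,4)
Step 2: enter (7,4), '.' pass, move up to (6,4)
Step 3: enter (6,4), '.' pass, move up to (5,4)
Step 4: enter (5,4), '.' pass, move up to (4,4)
Step 5: enter (4,4), '@' teleport (4,4)->(0,8), also enter (0,8), move up to (-1,8)
Step 6: at (-1,8) — EXIT via top edge, pos 8

Answer: exits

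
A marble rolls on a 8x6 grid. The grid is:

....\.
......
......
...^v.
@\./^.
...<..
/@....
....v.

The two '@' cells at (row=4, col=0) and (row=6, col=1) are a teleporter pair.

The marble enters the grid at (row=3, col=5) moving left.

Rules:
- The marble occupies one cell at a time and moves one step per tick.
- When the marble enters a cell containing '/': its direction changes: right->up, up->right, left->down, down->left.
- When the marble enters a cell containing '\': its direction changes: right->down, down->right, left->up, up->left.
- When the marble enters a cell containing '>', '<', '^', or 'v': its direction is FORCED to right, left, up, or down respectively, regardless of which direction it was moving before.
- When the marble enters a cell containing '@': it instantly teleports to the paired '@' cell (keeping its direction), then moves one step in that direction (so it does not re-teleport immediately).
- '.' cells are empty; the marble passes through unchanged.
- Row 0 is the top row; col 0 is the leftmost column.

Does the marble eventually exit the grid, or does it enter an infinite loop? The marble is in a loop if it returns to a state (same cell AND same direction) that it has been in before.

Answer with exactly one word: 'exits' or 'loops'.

Answer: loops

Derivation:
Step 1: enter (3,5), '.' pass, move left to (3,4)
Step 2: enter (3,4), 'v' forces left->down, move down to (4,4)
Step 3: enter (4,4), '^' forces down->up, move up to (3,4)
Step 4: enter (3,4), 'v' forces up->down, move down to (4,4)
Step 5: at (4,4) dir=down — LOOP DETECTED (seen before)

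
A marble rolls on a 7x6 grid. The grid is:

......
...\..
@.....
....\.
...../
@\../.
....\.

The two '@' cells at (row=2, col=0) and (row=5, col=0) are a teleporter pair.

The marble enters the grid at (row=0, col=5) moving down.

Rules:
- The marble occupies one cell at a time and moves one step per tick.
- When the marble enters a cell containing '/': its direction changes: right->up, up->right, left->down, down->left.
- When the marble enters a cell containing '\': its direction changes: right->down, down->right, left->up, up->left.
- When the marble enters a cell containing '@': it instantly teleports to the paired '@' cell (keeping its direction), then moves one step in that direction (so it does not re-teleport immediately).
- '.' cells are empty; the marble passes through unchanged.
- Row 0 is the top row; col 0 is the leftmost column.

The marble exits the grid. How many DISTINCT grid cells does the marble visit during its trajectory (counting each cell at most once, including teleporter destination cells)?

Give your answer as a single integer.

Step 1: enter (0,5), '.' pass, move down to (1,5)
Step 2: enter (1,5), '.' pass, move down to (2,5)
Step 3: enter (2,5), '.' pass, move down to (3,5)
Step 4: enter (3,5), '.' pass, move down to (4,5)
Step 5: enter (4,5), '/' deflects down->left, move left to (4,4)
Step 6: enter (4,4), '.' pass, move left to (4,3)
Step 7: enter (4,3), '.' pass, move left to (4,2)
Step 8: enter (4,2), '.' pass, move left to (4,1)
Step 9: enter (4,1), '.' pass, move left to (4,0)
Step 10: enter (4,0), '.' pass, move left to (4,-1)
Step 11: at (4,-1) — EXIT via left edge, pos 4
Distinct cells visited: 10 (path length 10)

Answer: 10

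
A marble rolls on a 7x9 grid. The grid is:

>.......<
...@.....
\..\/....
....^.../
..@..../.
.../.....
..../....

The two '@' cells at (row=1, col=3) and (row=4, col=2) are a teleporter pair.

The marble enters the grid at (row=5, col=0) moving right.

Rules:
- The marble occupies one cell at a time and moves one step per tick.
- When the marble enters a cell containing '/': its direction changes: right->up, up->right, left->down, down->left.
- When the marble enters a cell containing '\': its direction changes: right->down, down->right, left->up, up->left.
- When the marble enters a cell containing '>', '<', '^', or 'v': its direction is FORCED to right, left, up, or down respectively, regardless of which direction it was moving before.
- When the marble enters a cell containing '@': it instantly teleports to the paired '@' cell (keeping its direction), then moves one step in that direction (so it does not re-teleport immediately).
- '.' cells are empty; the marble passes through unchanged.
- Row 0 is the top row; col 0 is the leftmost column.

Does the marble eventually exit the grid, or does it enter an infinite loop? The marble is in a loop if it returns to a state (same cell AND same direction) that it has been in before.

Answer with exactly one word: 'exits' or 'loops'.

Step 1: enter (5,0), '.' pass, move right to (5,1)
Step 2: enter (5,1), '.' pass, move right to (5,2)
Step 3: enter (5,2), '.' pass, move right to (5,3)
Step 4: enter (5,3), '/' deflects right->up, move up to (4,3)
Step 5: enter (4,3), '.' pass, move up to (3,3)
Step 6: enter (3,3), '.' pass, move up to (2,3)
Step 7: enter (2,3), '\' deflects up->left, move left to (2,2)
Step 8: enter (2,2), '.' pass, move left to (2,1)
Step 9: enter (2,1), '.' pass, move left to (2,0)
Step 10: enter (2,0), '\' deflects left->up, move up to (1,0)
Step 11: enter (1,0), '.' pass, move up to (0,0)
Step 12: enter (0,0), '>' forces up->right, move right to (0,1)
Step 13: enter (0,1), '.' pass, move right to (0,2)
Step 14: enter (0,2), '.' pass, move right to (0,3)
Step 15: enter (0,3), '.' pass, move right to (0,4)
Step 16: enter (0,4), '.' pass, move right to (0,5)
Step 17: enter (0,5), '.' pass, move right to (0,6)
Step 18: enter (0,6), '.' pass, move right to (0,7)
Step 19: enter (0,7), '.' pass, move right to (0,8)
Step 20: enter (0,8), '<' forces right->left, move left to (0,7)
Step 21: enter (0,7), '.' pass, move left to (0,6)
Step 22: enter (0,6), '.' pass, move left to (0,5)
Step 23: enter (0,5), '.' pass, move left to (0,4)
Step 24: enter (0,4), '.' pass, move left to (0,3)
Step 25: enter (0,3), '.' pass, move left to (0,2)
Step 26: enter (0,2), '.' pass, move left to (0,1)
Step 27: enter (0,1), '.' pass, move left to (0,0)
Step 28: enter (0,0), '>' forces left->right, move right to (0,1)
Step 29: at (0,1) dir=right — LOOP DETECTED (seen before)

Answer: loops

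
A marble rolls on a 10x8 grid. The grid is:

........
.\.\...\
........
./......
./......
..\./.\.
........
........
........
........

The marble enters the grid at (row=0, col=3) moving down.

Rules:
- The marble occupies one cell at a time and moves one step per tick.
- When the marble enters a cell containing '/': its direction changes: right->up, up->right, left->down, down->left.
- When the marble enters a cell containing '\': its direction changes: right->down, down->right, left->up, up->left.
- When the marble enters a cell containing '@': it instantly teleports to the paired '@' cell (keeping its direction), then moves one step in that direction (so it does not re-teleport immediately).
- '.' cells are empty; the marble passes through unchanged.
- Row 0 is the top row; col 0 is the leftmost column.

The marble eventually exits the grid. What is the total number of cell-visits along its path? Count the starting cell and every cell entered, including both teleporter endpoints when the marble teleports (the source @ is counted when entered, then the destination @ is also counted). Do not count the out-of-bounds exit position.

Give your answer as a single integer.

Step 1: enter (0,3), '.' pass, move down to (1,3)
Step 2: enter (1,3), '\' deflects down->right, move right to (1,4)
Step 3: enter (1,4), '.' pass, move right to (1,5)
Step 4: enter (1,5), '.' pass, move right to (1,6)
Step 5: enter (1,6), '.' pass, move right to (1,7)
Step 6: enter (1,7), '\' deflects right->down, move down to (2,7)
Step 7: enter (2,7), '.' pass, move down to (3,7)
Step 8: enter (3,7), '.' pass, move down to (4,7)
Step 9: enter (4,7), '.' pass, move down to (5,7)
Step 10: enter (5,7), '.' pass, move down to (6,7)
Step 11: enter (6,7), '.' pass, move down to (7,7)
Step 12: enter (7,7), '.' pass, move down to (8,7)
Step 13: enter (8,7), '.' pass, move down to (9,7)
Step 14: enter (9,7), '.' pass, move down to (10,7)
Step 15: at (10,7) — EXIT via bottom edge, pos 7
Path length (cell visits): 14

Answer: 14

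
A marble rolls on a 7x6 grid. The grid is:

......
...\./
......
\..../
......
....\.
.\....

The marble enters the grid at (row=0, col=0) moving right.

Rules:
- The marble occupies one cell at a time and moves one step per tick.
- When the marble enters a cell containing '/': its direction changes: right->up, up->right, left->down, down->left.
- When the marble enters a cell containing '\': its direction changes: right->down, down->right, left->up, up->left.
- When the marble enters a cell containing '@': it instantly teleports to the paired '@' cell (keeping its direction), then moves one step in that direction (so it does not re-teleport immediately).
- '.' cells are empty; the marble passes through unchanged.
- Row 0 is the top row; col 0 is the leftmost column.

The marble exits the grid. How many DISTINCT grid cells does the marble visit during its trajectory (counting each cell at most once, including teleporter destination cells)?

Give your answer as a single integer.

Answer: 6

Derivation:
Step 1: enter (0,0), '.' pass, move right to (0,1)
Step 2: enter (0,1), '.' pass, move right to (0,2)
Step 3: enter (0,2), '.' pass, move right to (0,3)
Step 4: enter (0,3), '.' pass, move right to (0,4)
Step 5: enter (0,4), '.' pass, move right to (0,5)
Step 6: enter (0,5), '.' pass, move right to (0,6)
Step 7: at (0,6) — EXIT via right edge, pos 0
Distinct cells visited: 6 (path length 6)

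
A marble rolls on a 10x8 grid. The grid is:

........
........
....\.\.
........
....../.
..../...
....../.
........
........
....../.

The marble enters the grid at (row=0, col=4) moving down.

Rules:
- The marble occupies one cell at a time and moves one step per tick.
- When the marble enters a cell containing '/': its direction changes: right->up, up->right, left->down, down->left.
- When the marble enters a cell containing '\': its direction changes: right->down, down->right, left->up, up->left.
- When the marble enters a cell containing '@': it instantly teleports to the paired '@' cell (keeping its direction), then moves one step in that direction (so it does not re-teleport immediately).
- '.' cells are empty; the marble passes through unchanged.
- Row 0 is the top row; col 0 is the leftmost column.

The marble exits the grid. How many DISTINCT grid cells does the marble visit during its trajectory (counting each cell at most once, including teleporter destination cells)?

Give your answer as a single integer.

Answer: 13

Derivation:
Step 1: enter (0,4), '.' pass, move down to (1,4)
Step 2: enter (1,4), '.' pass, move down to (2,4)
Step 3: enter (2,4), '\' deflects down->right, move right to (2,5)
Step 4: enter (2,5), '.' pass, move right to (2,6)
Step 5: enter (2,6), '\' deflects right->down, move down to (3,6)
Step 6: enter (3,6), '.' pass, move down to (4,6)
Step 7: enter (4,6), '/' deflects down->left, move left to (4,5)
Step 8: enter (4,5), '.' pass, move left to (4,4)
Step 9: enter (4,4), '.' pass, move left to (4,3)
Step 10: enter (4,3), '.' pass, move left to (4,2)
Step 11: enter (4,2), '.' pass, move left to (4,1)
Step 12: enter (4,1), '.' pass, move left to (4,0)
Step 13: enter (4,0), '.' pass, move left to (4,-1)
Step 14: at (4,-1) — EXIT via left edge, pos 4
Distinct cells visited: 13 (path length 13)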